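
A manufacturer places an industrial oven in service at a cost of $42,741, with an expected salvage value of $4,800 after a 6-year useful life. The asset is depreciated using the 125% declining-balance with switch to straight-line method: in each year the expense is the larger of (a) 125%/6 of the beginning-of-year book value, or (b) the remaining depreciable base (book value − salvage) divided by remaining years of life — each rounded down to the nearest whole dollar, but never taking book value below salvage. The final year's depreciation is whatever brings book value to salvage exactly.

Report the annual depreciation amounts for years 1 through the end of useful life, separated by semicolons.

$8,904; $7,049; $5,580; $5,469; $5,469; $5,470

Depreciable base = $42,741 − $4,800 = $37,941.
Year 1: DB = ⌊$42,741 × 125%/6⌋ = $8,904; SL = ⌊$37,941/6⌋ = $6,323 → take DB $8,904. Book value $33,837.
Year 2: DB = ⌊$33,837 × 125%/6⌋ = $7,049; SL = ⌊$29,037/5⌋ = $5,807 → take DB $7,049. Book value $26,788.
Year 3: DB = ⌊$26,788 × 125%/6⌋ = $5,580; SL = ⌊$21,988/4⌋ = $5,497 → take DB $5,580. Book value $21,208.
Year 4: DB = ⌊$21,208 × 125%/6⌋ = $4,418; SL = ⌊$16,408/3⌋ = $5,469 → take SL $5,469. Book value $15,739.
Year 5: DB = ⌊$15,739 × 125%/6⌋ = $3,278; SL = ⌊$10,939/2⌋ = $5,469 → take SL $5,469. Book value $10,270.
Year 6 (final): $10,270 − $4,800 = $5,470. Book value $4,800.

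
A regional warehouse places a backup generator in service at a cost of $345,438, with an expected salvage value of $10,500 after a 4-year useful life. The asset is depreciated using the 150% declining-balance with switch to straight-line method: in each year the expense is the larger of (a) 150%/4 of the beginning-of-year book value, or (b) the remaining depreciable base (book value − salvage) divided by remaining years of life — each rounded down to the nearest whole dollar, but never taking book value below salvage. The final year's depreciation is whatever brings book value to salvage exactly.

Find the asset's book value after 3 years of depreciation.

Depreciable base = $345,438 − $10,500 = $334,938.
Year 1: DB = ⌊$345,438 × 150%/4⌋ = $129,539; SL = ⌊$334,938/4⌋ = $83,734 → take DB $129,539. Book value $215,899.
Year 2: DB = ⌊$215,899 × 150%/4⌋ = $80,962; SL = ⌊$205,399/3⌋ = $68,466 → take DB $80,962. Book value $134,937.
Year 3: DB = ⌊$134,937 × 150%/4⌋ = $50,601; SL = ⌊$124,437/2⌋ = $62,218 → take SL $62,218. Book value $72,719.

$72,719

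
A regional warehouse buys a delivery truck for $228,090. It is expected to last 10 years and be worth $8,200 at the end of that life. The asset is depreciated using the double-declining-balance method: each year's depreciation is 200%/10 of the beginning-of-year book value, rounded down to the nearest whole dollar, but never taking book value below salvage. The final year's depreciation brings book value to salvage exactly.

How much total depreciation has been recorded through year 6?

$168,296

Depreciable base = $228,090 − $8,200 = $219,890.
Year 1: ⌊$228,090 × 200%/10⌋ = $45,618. Book value $182,472.
Year 2: ⌊$182,472 × 200%/10⌋ = $36,494. Book value $145,978.
Year 3: ⌊$145,978 × 200%/10⌋ = $29,195. Book value $116,783.
Year 4: ⌊$116,783 × 200%/10⌋ = $23,356. Book value $93,427.
Year 5: ⌊$93,427 × 200%/10⌋ = $18,685. Book value $74,742.
Year 6: ⌊$74,742 × 200%/10⌋ = $14,948. Book value $59,794.
Accumulated through year 6 = $228,090 − $59,794 = $168,296.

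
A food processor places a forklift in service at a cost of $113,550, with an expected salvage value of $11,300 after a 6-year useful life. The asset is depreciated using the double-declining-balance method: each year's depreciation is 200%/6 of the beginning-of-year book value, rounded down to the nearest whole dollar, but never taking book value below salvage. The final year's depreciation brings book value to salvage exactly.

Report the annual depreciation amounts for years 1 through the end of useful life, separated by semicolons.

Depreciable base = $113,550 − $11,300 = $102,250.
Year 1: ⌊$113,550 × 200%/6⌋ = $37,850. Book value $75,700.
Year 2: ⌊$75,700 × 200%/6⌋ = $25,233. Book value $50,467.
Year 3: ⌊$50,467 × 200%/6⌋ = $16,822. Book value $33,645.
Year 4: ⌊$33,645 × 200%/6⌋ = $11,215. Book value $22,430.
Year 5: ⌊$22,430 × 200%/6⌋ = $7,476. Book value $14,954.
Year 6 (final): $14,954 − $11,300 = $3,654. Book value $11,300.

$37,850; $25,233; $16,822; $11,215; $7,476; $3,654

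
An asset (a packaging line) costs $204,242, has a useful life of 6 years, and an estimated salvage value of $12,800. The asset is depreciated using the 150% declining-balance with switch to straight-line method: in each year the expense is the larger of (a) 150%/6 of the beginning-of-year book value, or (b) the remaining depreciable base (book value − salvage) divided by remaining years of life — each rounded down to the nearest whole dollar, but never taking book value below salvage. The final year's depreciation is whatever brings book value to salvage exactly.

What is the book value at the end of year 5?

$37,256

Depreciable base = $204,242 − $12,800 = $191,442.
Year 1: DB = ⌊$204,242 × 150%/6⌋ = $51,060; SL = ⌊$191,442/6⌋ = $31,907 → take DB $51,060. Book value $153,182.
Year 2: DB = ⌊$153,182 × 150%/6⌋ = $38,295; SL = ⌊$140,382/5⌋ = $28,076 → take DB $38,295. Book value $114,887.
Year 3: DB = ⌊$114,887 × 150%/6⌋ = $28,721; SL = ⌊$102,087/4⌋ = $25,521 → take DB $28,721. Book value $86,166.
Year 4: DB = ⌊$86,166 × 150%/6⌋ = $21,541; SL = ⌊$73,366/3⌋ = $24,455 → take SL $24,455. Book value $61,711.
Year 5: DB = ⌊$61,711 × 150%/6⌋ = $15,427; SL = ⌊$48,911/2⌋ = $24,455 → take SL $24,455. Book value $37,256.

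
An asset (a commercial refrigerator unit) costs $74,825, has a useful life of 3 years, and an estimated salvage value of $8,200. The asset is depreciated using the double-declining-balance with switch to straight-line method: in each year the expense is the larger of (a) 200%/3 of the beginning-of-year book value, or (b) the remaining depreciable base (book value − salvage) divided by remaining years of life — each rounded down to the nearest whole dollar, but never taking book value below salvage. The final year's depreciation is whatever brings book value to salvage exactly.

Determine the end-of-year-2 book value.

$8,314

Depreciable base = $74,825 − $8,200 = $66,625.
Year 1: DB = ⌊$74,825 × 200%/3⌋ = $49,883; SL = ⌊$66,625/3⌋ = $22,208 → take DB $49,883. Book value $24,942.
Year 2: DB = ⌊$24,942 × 200%/3⌋ = $16,628; SL = ⌊$16,742/2⌋ = $8,371 → take DB $16,628. Book value $8,314.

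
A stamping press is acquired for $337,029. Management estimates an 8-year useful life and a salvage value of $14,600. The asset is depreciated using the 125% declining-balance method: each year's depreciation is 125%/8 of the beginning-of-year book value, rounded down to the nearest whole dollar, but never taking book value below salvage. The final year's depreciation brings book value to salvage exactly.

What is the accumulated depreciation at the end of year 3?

Depreciable base = $337,029 − $14,600 = $322,429.
Year 1: ⌊$337,029 × 125%/8⌋ = $52,660. Book value $284,369.
Year 2: ⌊$284,369 × 125%/8⌋ = $44,432. Book value $239,937.
Year 3: ⌊$239,937 × 125%/8⌋ = $37,490. Book value $202,447.
Accumulated through year 3 = $337,029 − $202,447 = $134,582.

$134,582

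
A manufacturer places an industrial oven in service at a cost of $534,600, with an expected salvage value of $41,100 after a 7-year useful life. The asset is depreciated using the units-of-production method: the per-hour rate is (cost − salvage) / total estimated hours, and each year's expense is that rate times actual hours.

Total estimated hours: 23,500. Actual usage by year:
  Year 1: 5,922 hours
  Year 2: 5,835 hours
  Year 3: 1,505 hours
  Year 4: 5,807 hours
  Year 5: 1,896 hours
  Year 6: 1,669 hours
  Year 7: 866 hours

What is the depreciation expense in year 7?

$18,186

Depreciable base = $534,600 − $41,100 = $493,500.
Rate = $493,500 / 23,500 hours = $21 per hour.
Year 1: 5,922 × $21 = $124,362. Book value $410,238.
Year 2: 5,835 × $21 = $122,535. Book value $287,703.
Year 3: 1,505 × $21 = $31,605. Book value $256,098.
Year 4: 5,807 × $21 = $121,947. Book value $134,151.
Year 5: 1,896 × $21 = $39,816. Book value $94,335.
Year 6: 1,669 × $21 = $35,049. Book value $59,286.
Year 7: 866 × $21 = $18,186. Book value $41,100.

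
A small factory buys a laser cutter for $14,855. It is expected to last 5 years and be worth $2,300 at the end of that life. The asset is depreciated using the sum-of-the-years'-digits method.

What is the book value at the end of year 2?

Depreciable base = $14,855 − $2,300 = $12,555.
Sum of the years' digits = 5+4+3+2+1 = 15.
Year 1: $12,555 × 5/15 = $4,185. Book value $10,670.
Year 2: $12,555 × 4/15 = $3,348. Book value $7,322.

$7,322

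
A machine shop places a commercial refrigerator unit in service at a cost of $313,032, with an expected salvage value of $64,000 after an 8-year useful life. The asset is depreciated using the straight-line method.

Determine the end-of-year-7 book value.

$95,129

Depreciable base = $313,032 − $64,000 = $249,032.
Annual expense = $249,032 / 8 = $31,129.
End of year 1: book value $281,903.
End of year 2: book value $250,774.
End of year 3: book value $219,645.
End of year 4: book value $188,516.
End of year 5: book value $157,387.
End of year 6: book value $126,258.
End of year 7: book value $95,129.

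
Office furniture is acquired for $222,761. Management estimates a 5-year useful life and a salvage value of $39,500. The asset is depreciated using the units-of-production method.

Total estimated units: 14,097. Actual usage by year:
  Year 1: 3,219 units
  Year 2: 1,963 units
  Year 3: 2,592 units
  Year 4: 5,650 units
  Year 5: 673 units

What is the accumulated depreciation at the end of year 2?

Depreciable base = $222,761 − $39,500 = $183,261.
Rate = $183,261 / 14,097 units = $13 per unit.
Year 1: 3,219 × $13 = $41,847. Book value $180,914.
Year 2: 1,963 × $13 = $25,519. Book value $155,395.
Accumulated through year 2 = $222,761 − $155,395 = $67,366.

$67,366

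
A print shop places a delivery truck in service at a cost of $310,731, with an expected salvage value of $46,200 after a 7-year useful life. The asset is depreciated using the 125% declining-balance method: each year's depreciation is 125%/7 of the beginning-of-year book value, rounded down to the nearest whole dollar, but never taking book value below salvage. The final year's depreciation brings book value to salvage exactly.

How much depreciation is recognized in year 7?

Depreciable base = $310,731 − $46,200 = $264,531.
Year 1: ⌊$310,731 × 125%/7⌋ = $55,487. Book value $255,244.
Year 2: ⌊$255,244 × 125%/7⌋ = $45,579. Book value $209,665.
Year 3: ⌊$209,665 × 125%/7⌋ = $37,440. Book value $172,225.
Year 4: ⌊$172,225 × 125%/7⌋ = $30,754. Book value $141,471.
Year 5: ⌊$141,471 × 125%/7⌋ = $25,262. Book value $116,209.
Year 6: ⌊$116,209 × 125%/7⌋ = $20,751. Book value $95,458.
Year 7 (final): $95,458 − $46,200 = $49,258. Book value $46,200.

$49,258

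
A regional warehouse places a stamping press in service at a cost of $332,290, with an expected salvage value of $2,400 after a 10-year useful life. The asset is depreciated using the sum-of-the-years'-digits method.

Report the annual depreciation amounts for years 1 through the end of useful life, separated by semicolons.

Depreciable base = $332,290 − $2,400 = $329,890.
Sum of the years' digits = 10+9+8+7+6+5+4+3+2+1 = 55.
Year 1: $329,890 × 10/55 = $59,980. Book value $272,310.
Year 2: $329,890 × 9/55 = $53,982. Book value $218,328.
Year 3: $329,890 × 8/55 = $47,984. Book value $170,344.
Year 4: $329,890 × 7/55 = $41,986. Book value $128,358.
Year 5: $329,890 × 6/55 = $35,988. Book value $92,370.
Year 6: $329,890 × 5/55 = $29,990. Book value $62,380.
Year 7: $329,890 × 4/55 = $23,992. Book value $38,388.
Year 8: $329,890 × 3/55 = $17,994. Book value $20,394.
Year 9: $329,890 × 2/55 = $11,996. Book value $8,398.
Year 10: $329,890 × 1/55 = $5,998. Book value $2,400.

$59,980; $53,982; $47,984; $41,986; $35,988; $29,990; $23,992; $17,994; $11,996; $5,998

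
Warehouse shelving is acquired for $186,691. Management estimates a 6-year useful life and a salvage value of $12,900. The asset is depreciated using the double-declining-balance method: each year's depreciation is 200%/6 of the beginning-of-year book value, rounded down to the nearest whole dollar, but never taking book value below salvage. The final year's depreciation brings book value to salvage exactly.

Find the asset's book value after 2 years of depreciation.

Depreciable base = $186,691 − $12,900 = $173,791.
Year 1: ⌊$186,691 × 200%/6⌋ = $62,230. Book value $124,461.
Year 2: ⌊$124,461 × 200%/6⌋ = $41,487. Book value $82,974.

$82,974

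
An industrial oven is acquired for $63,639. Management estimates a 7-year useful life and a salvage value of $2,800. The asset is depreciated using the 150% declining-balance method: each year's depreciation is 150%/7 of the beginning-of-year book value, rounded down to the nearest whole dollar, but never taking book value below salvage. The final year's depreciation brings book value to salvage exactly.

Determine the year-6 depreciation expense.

Depreciable base = $63,639 − $2,800 = $60,839.
Year 1: ⌊$63,639 × 150%/7⌋ = $13,636. Book value $50,003.
Year 2: ⌊$50,003 × 150%/7⌋ = $10,714. Book value $39,289.
Year 3: ⌊$39,289 × 150%/7⌋ = $8,419. Book value $30,870.
Year 4: ⌊$30,870 × 150%/7⌋ = $6,615. Book value $24,255.
Year 5: ⌊$24,255 × 150%/7⌋ = $5,197. Book value $19,058.
Year 6: ⌊$19,058 × 150%/7⌋ = $4,083. Book value $14,975.

$4,083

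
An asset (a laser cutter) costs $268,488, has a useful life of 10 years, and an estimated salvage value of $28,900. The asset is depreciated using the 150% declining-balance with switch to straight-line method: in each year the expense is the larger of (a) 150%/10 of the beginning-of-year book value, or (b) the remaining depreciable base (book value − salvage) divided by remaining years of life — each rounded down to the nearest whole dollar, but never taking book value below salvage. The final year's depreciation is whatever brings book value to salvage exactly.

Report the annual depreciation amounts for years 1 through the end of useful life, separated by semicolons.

Depreciable base = $268,488 − $28,900 = $239,588.
Year 1: DB = ⌊$268,488 × 150%/10⌋ = $40,273; SL = ⌊$239,588/10⌋ = $23,958 → take DB $40,273. Book value $228,215.
Year 2: DB = ⌊$228,215 × 150%/10⌋ = $34,232; SL = ⌊$199,315/9⌋ = $22,146 → take DB $34,232. Book value $193,983.
Year 3: DB = ⌊$193,983 × 150%/10⌋ = $29,097; SL = ⌊$165,083/8⌋ = $20,635 → take DB $29,097. Book value $164,886.
Year 4: DB = ⌊$164,886 × 150%/10⌋ = $24,732; SL = ⌊$135,986/7⌋ = $19,426 → take DB $24,732. Book value $140,154.
Year 5: DB = ⌊$140,154 × 150%/10⌋ = $21,023; SL = ⌊$111,254/6⌋ = $18,542 → take DB $21,023. Book value $119,131.
Year 6: DB = ⌊$119,131 × 150%/10⌋ = $17,869; SL = ⌊$90,231/5⌋ = $18,046 → take SL $18,046. Book value $101,085.
Year 7: DB = ⌊$101,085 × 150%/10⌋ = $15,162; SL = ⌊$72,185/4⌋ = $18,046 → take SL $18,046. Book value $83,039.
Year 8: DB = ⌊$83,039 × 150%/10⌋ = $12,455; SL = ⌊$54,139/3⌋ = $18,046 → take SL $18,046. Book value $64,993.
Year 9: DB = ⌊$64,993 × 150%/10⌋ = $9,748; SL = ⌊$36,093/2⌋ = $18,046 → take SL $18,046. Book value $46,947.
Year 10 (final): $46,947 − $28,900 = $18,047. Book value $28,900.

$40,273; $34,232; $29,097; $24,732; $21,023; $18,046; $18,046; $18,046; $18,046; $18,047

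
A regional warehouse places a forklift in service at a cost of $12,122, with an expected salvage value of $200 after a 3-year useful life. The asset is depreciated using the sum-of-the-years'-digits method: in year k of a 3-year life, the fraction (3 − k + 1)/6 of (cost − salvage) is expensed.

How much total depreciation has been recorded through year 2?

Depreciable base = $12,122 − $200 = $11,922.
Sum of the years' digits = 3+2+1 = 6.
Year 1: $11,922 × 3/6 = $5,961. Book value $6,161.
Year 2: $11,922 × 2/6 = $3,974. Book value $2,187.
Accumulated through year 2 = $12,122 − $2,187 = $9,935.

$9,935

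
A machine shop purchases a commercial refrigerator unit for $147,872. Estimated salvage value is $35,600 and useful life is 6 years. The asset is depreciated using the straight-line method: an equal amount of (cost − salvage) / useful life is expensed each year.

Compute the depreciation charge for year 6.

$18,712

Depreciable base = $147,872 − $35,600 = $112,272.
Annual expense = $112,272 / 6 = $18,712.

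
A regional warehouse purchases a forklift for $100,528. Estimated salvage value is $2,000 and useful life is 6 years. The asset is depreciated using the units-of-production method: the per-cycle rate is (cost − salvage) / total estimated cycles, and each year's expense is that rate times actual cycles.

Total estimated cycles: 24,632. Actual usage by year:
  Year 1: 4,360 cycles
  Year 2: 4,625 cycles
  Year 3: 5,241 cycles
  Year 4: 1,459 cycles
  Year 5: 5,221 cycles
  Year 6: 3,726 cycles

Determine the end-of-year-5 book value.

$16,904

Depreciable base = $100,528 − $2,000 = $98,528.
Rate = $98,528 / 24,632 cycles = $4 per cycle.
Year 1: 4,360 × $4 = $17,440. Book value $83,088.
Year 2: 4,625 × $4 = $18,500. Book value $64,588.
Year 3: 5,241 × $4 = $20,964. Book value $43,624.
Year 4: 1,459 × $4 = $5,836. Book value $37,788.
Year 5: 5,221 × $4 = $20,884. Book value $16,904.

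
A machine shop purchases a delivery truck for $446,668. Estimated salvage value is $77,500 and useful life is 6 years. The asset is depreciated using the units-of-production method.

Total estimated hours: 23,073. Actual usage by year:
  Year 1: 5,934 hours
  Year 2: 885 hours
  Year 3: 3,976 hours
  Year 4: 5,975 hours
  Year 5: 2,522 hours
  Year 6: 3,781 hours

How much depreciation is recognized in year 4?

$95,600

Depreciable base = $446,668 − $77,500 = $369,168.
Rate = $369,168 / 23,073 hours = $16 per hour.
Year 1: 5,934 × $16 = $94,944. Book value $351,724.
Year 2: 885 × $16 = $14,160. Book value $337,564.
Year 3: 3,976 × $16 = $63,616. Book value $273,948.
Year 4: 5,975 × $16 = $95,600. Book value $178,348.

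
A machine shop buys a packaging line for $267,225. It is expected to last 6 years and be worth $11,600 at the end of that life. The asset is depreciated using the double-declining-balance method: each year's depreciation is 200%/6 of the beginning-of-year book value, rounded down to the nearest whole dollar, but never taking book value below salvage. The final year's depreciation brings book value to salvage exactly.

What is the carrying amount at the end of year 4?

Depreciable base = $267,225 − $11,600 = $255,625.
Year 1: ⌊$267,225 × 200%/6⌋ = $89,075. Book value $178,150.
Year 2: ⌊$178,150 × 200%/6⌋ = $59,383. Book value $118,767.
Year 3: ⌊$118,767 × 200%/6⌋ = $39,589. Book value $79,178.
Year 4: ⌊$79,178 × 200%/6⌋ = $26,392. Book value $52,786.

$52,786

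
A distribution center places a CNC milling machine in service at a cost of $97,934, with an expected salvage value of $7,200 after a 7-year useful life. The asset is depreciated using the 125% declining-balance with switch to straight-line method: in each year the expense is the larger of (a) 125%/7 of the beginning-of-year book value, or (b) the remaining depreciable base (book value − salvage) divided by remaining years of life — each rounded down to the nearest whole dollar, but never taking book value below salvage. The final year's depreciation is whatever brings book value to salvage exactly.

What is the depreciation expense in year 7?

$11,771

Depreciable base = $97,934 − $7,200 = $90,734.
Year 1: DB = ⌊$97,934 × 125%/7⌋ = $17,488; SL = ⌊$90,734/7⌋ = $12,962 → take DB $17,488. Book value $80,446.
Year 2: DB = ⌊$80,446 × 125%/7⌋ = $14,365; SL = ⌊$73,246/6⌋ = $12,207 → take DB $14,365. Book value $66,081.
Year 3: DB = ⌊$66,081 × 125%/7⌋ = $11,800; SL = ⌊$58,881/5⌋ = $11,776 → take DB $11,800. Book value $54,281.
Year 4: DB = ⌊$54,281 × 125%/7⌋ = $9,693; SL = ⌊$47,081/4⌋ = $11,770 → take SL $11,770. Book value $42,511.
Year 5: DB = ⌊$42,511 × 125%/7⌋ = $7,591; SL = ⌊$35,311/3⌋ = $11,770 → take SL $11,770. Book value $30,741.
Year 6: DB = ⌊$30,741 × 125%/7⌋ = $5,489; SL = ⌊$23,541/2⌋ = $11,770 → take SL $11,770. Book value $18,971.
Year 7 (final): $18,971 − $7,200 = $11,771. Book value $7,200.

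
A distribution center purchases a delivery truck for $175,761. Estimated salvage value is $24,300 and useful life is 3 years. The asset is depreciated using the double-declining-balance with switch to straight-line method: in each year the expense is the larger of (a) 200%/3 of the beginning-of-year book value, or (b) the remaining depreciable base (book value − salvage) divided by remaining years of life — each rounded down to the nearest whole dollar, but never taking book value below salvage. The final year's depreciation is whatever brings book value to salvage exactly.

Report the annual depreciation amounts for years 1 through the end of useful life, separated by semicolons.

$117,174; $34,287; $0

Depreciable base = $175,761 − $24,300 = $151,461.
Year 1: DB = ⌊$175,761 × 200%/3⌋ = $117,174; SL = ⌊$151,461/3⌋ = $50,487 → take DB $117,174. Book value $58,587.
Year 2: DB = ⌊$58,587 × 200%/3⌋ = $39,058; SL = ⌊$34,287/2⌋ = $17,143 → take DB $39,058, capped at $34,287. Book value $24,300.
Year 3 (final): $24,300 − $24,300 = $0. Book value $24,300.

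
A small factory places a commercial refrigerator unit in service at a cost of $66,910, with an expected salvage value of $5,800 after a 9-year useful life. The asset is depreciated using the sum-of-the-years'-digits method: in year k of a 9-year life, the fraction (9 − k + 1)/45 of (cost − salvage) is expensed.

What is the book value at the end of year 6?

Depreciable base = $66,910 − $5,800 = $61,110.
Sum of the years' digits = 9+8+7+6+5+4+3+2+1 = 45.
Year 1: $61,110 × 9/45 = $12,222. Book value $54,688.
Year 2: $61,110 × 8/45 = $10,864. Book value $43,824.
Year 3: $61,110 × 7/45 = $9,506. Book value $34,318.
Year 4: $61,110 × 6/45 = $8,148. Book value $26,170.
Year 5: $61,110 × 5/45 = $6,790. Book value $19,380.
Year 6: $61,110 × 4/45 = $5,432. Book value $13,948.

$13,948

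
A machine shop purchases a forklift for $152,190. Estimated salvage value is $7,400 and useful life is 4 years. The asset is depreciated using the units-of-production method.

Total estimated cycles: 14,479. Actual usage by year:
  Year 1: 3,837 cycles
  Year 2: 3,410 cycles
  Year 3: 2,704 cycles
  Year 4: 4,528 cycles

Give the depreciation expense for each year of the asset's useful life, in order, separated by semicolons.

Depreciable base = $152,190 − $7,400 = $144,790.
Rate = $144,790 / 14,479 cycles = $10 per cycle.
Year 1: 3,837 × $10 = $38,370. Book value $113,820.
Year 2: 3,410 × $10 = $34,100. Book value $79,720.
Year 3: 2,704 × $10 = $27,040. Book value $52,680.
Year 4: 4,528 × $10 = $45,280. Book value $7,400.

$38,370; $34,100; $27,040; $45,280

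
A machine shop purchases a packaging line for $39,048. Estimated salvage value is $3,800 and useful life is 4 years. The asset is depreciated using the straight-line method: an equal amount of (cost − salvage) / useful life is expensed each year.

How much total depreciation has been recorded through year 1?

Depreciable base = $39,048 − $3,800 = $35,248.
Annual expense = $35,248 / 4 = $8,812.
End of year 1: book value $30,236.
Accumulated through year 1 = $39,048 − $30,236 = $8,812.

$8,812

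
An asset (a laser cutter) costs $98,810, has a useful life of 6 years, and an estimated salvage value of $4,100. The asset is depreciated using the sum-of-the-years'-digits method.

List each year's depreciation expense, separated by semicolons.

$27,060; $22,550; $18,040; $13,530; $9,020; $4,510

Depreciable base = $98,810 − $4,100 = $94,710.
Sum of the years' digits = 6+5+4+3+2+1 = 21.
Year 1: $94,710 × 6/21 = $27,060. Book value $71,750.
Year 2: $94,710 × 5/21 = $22,550. Book value $49,200.
Year 3: $94,710 × 4/21 = $18,040. Book value $31,160.
Year 4: $94,710 × 3/21 = $13,530. Book value $17,630.
Year 5: $94,710 × 2/21 = $9,020. Book value $8,610.
Year 6: $94,710 × 1/21 = $4,510. Book value $4,100.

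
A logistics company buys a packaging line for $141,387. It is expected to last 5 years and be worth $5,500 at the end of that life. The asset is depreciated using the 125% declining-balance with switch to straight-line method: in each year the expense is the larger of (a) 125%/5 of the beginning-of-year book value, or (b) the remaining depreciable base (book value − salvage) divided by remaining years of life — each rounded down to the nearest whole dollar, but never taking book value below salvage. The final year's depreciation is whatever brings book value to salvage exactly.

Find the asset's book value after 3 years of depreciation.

$54,854

Depreciable base = $141,387 − $5,500 = $135,887.
Year 1: DB = ⌊$141,387 × 125%/5⌋ = $35,346; SL = ⌊$135,887/5⌋ = $27,177 → take DB $35,346. Book value $106,041.
Year 2: DB = ⌊$106,041 × 125%/5⌋ = $26,510; SL = ⌊$100,541/4⌋ = $25,135 → take DB $26,510. Book value $79,531.
Year 3: DB = ⌊$79,531 × 125%/5⌋ = $19,882; SL = ⌊$74,031/3⌋ = $24,677 → take SL $24,677. Book value $54,854.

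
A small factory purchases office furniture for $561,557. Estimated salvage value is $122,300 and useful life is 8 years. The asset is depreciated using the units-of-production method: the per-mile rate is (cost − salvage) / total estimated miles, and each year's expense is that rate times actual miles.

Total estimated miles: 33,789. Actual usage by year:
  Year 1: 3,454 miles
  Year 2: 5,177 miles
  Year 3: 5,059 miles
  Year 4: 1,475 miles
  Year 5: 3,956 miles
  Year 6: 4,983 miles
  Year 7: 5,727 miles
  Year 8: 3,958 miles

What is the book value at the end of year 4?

Depreciable base = $561,557 − $122,300 = $439,257.
Rate = $439,257 / 33,789 miles = $13 per mile.
Year 1: 3,454 × $13 = $44,902. Book value $516,655.
Year 2: 5,177 × $13 = $67,301. Book value $449,354.
Year 3: 5,059 × $13 = $65,767. Book value $383,587.
Year 4: 1,475 × $13 = $19,175. Book value $364,412.

$364,412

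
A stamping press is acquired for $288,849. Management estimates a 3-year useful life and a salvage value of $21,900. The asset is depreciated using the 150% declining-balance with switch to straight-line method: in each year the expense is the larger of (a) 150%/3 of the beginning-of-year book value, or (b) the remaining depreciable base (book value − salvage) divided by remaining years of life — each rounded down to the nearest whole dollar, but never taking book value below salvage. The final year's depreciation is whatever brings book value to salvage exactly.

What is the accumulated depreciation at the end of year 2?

$216,636

Depreciable base = $288,849 − $21,900 = $266,949.
Year 1: DB = ⌊$288,849 × 150%/3⌋ = $144,424; SL = ⌊$266,949/3⌋ = $88,983 → take DB $144,424. Book value $144,425.
Year 2: DB = ⌊$144,425 × 150%/3⌋ = $72,212; SL = ⌊$122,525/2⌋ = $61,262 → take DB $72,212. Book value $72,213.
Accumulated through year 2 = $288,849 − $72,213 = $216,636.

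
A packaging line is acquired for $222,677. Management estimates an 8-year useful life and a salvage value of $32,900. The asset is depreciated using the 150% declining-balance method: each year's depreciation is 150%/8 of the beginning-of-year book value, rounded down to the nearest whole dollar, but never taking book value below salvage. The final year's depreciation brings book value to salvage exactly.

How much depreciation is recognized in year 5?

$18,195

Depreciable base = $222,677 − $32,900 = $189,777.
Year 1: ⌊$222,677 × 150%/8⌋ = $41,751. Book value $180,926.
Year 2: ⌊$180,926 × 150%/8⌋ = $33,923. Book value $147,003.
Year 3: ⌊$147,003 × 150%/8⌋ = $27,563. Book value $119,440.
Year 4: ⌊$119,440 × 150%/8⌋ = $22,395. Book value $97,045.
Year 5: ⌊$97,045 × 150%/8⌋ = $18,195. Book value $78,850.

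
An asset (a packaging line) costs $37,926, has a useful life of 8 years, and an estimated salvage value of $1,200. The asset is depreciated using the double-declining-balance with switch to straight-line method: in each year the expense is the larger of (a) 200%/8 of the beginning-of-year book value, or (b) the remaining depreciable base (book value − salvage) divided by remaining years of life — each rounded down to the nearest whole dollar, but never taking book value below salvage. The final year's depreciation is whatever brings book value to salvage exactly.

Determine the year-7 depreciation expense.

$2,600

Depreciable base = $37,926 − $1,200 = $36,726.
Year 1: DB = ⌊$37,926 × 200%/8⌋ = $9,481; SL = ⌊$36,726/8⌋ = $4,590 → take DB $9,481. Book value $28,445.
Year 2: DB = ⌊$28,445 × 200%/8⌋ = $7,111; SL = ⌊$27,245/7⌋ = $3,892 → take DB $7,111. Book value $21,334.
Year 3: DB = ⌊$21,334 × 200%/8⌋ = $5,333; SL = ⌊$20,134/6⌋ = $3,355 → take DB $5,333. Book value $16,001.
Year 4: DB = ⌊$16,001 × 200%/8⌋ = $4,000; SL = ⌊$14,801/5⌋ = $2,960 → take DB $4,000. Book value $12,001.
Year 5: DB = ⌊$12,001 × 200%/8⌋ = $3,000; SL = ⌊$10,801/4⌋ = $2,700 → take DB $3,000. Book value $9,001.
Year 6: DB = ⌊$9,001 × 200%/8⌋ = $2,250; SL = ⌊$7,801/3⌋ = $2,600 → take SL $2,600. Book value $6,401.
Year 7: DB = ⌊$6,401 × 200%/8⌋ = $1,600; SL = ⌊$5,201/2⌋ = $2,600 → take SL $2,600. Book value $3,801.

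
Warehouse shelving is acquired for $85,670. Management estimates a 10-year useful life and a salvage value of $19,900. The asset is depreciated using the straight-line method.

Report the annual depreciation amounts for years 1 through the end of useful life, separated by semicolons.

$6,577; $6,577; $6,577; $6,577; $6,577; $6,577; $6,577; $6,577; $6,577; $6,577

Depreciable base = $85,670 − $19,900 = $65,770.
Annual expense = $65,770 / 10 = $6,577.
End of year 1: book value $79,093.
End of year 2: book value $72,516.
End of year 3: book value $65,939.
End of year 4: book value $59,362.
End of year 5: book value $52,785.
End of year 6: book value $46,208.
End of year 7: book value $39,631.
End of year 8: book value $33,054.
End of year 9: book value $26,477.
End of year 10: book value $19,900.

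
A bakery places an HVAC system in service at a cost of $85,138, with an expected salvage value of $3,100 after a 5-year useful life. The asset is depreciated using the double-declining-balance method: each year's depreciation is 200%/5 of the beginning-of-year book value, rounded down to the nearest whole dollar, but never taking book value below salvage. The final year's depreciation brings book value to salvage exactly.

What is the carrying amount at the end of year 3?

Depreciable base = $85,138 − $3,100 = $82,038.
Year 1: ⌊$85,138 × 200%/5⌋ = $34,055. Book value $51,083.
Year 2: ⌊$51,083 × 200%/5⌋ = $20,433. Book value $30,650.
Year 3: ⌊$30,650 × 200%/5⌋ = $12,260. Book value $18,390.

$18,390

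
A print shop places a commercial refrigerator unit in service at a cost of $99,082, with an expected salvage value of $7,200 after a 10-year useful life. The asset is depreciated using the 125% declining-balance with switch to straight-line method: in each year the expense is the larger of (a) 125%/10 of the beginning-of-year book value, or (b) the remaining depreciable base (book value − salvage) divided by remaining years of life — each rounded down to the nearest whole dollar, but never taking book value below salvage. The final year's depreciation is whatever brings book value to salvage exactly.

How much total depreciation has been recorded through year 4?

$41,158

Depreciable base = $99,082 − $7,200 = $91,882.
Year 1: DB = ⌊$99,082 × 125%/10⌋ = $12,385; SL = ⌊$91,882/10⌋ = $9,188 → take DB $12,385. Book value $86,697.
Year 2: DB = ⌊$86,697 × 125%/10⌋ = $10,837; SL = ⌊$79,497/9⌋ = $8,833 → take DB $10,837. Book value $75,860.
Year 3: DB = ⌊$75,860 × 125%/10⌋ = $9,482; SL = ⌊$68,660/8⌋ = $8,582 → take DB $9,482. Book value $66,378.
Year 4: DB = ⌊$66,378 × 125%/10⌋ = $8,297; SL = ⌊$59,178/7⌋ = $8,454 → take SL $8,454. Book value $57,924.
Accumulated through year 4 = $99,082 − $57,924 = $41,158.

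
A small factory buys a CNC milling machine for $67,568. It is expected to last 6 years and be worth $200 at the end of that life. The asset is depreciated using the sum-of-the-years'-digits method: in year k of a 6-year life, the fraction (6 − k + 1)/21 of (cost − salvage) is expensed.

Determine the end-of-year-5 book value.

$3,408

Depreciable base = $67,568 − $200 = $67,368.
Sum of the years' digits = 6+5+4+3+2+1 = 21.
Year 1: $67,368 × 6/21 = $19,248. Book value $48,320.
Year 2: $67,368 × 5/21 = $16,040. Book value $32,280.
Year 3: $67,368 × 4/21 = $12,832. Book value $19,448.
Year 4: $67,368 × 3/21 = $9,624. Book value $9,824.
Year 5: $67,368 × 2/21 = $6,416. Book value $3,408.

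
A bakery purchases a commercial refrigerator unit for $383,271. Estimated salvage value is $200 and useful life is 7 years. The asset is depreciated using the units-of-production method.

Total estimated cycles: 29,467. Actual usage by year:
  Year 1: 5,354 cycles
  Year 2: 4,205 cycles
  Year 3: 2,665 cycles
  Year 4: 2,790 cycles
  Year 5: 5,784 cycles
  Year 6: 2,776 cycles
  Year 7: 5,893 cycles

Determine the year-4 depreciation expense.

Depreciable base = $383,271 − $200 = $383,071.
Rate = $383,071 / 29,467 cycles = $13 per cycle.
Year 1: 5,354 × $13 = $69,602. Book value $313,669.
Year 2: 4,205 × $13 = $54,665. Book value $259,004.
Year 3: 2,665 × $13 = $34,645. Book value $224,359.
Year 4: 2,790 × $13 = $36,270. Book value $188,089.

$36,270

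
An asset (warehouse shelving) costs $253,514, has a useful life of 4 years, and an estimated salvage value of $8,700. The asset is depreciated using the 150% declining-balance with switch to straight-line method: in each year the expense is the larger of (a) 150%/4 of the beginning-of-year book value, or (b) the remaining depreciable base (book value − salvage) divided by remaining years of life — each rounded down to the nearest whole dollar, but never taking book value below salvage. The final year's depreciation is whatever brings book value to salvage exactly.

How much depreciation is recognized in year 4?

Depreciable base = $253,514 − $8,700 = $244,814.
Year 1: DB = ⌊$253,514 × 150%/4⌋ = $95,067; SL = ⌊$244,814/4⌋ = $61,203 → take DB $95,067. Book value $158,447.
Year 2: DB = ⌊$158,447 × 150%/4⌋ = $59,417; SL = ⌊$149,747/3⌋ = $49,915 → take DB $59,417. Book value $99,030.
Year 3: DB = ⌊$99,030 × 150%/4⌋ = $37,136; SL = ⌊$90,330/2⌋ = $45,165 → take SL $45,165. Book value $53,865.
Year 4 (final): $53,865 − $8,700 = $45,165. Book value $8,700.

$45,165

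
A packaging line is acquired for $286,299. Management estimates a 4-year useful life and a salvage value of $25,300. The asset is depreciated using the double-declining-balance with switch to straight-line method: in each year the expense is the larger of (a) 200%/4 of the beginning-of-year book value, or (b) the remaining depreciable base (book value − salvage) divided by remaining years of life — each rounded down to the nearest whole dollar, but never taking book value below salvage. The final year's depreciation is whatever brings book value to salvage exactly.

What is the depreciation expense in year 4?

Depreciable base = $286,299 − $25,300 = $260,999.
Year 1: DB = ⌊$286,299 × 200%/4⌋ = $143,149; SL = ⌊$260,999/4⌋ = $65,249 → take DB $143,149. Book value $143,150.
Year 2: DB = ⌊$143,150 × 200%/4⌋ = $71,575; SL = ⌊$117,850/3⌋ = $39,283 → take DB $71,575. Book value $71,575.
Year 3: DB = ⌊$71,575 × 200%/4⌋ = $35,787; SL = ⌊$46,275/2⌋ = $23,137 → take DB $35,787. Book value $35,788.
Year 4 (final): $35,788 − $25,300 = $10,488. Book value $25,300.

$10,488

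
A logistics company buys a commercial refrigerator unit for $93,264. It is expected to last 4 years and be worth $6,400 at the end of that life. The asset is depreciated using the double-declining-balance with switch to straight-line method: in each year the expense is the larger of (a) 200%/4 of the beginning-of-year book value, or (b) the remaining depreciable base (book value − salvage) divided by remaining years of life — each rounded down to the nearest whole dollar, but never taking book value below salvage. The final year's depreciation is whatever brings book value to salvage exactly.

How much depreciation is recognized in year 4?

Depreciable base = $93,264 − $6,400 = $86,864.
Year 1: DB = ⌊$93,264 × 200%/4⌋ = $46,632; SL = ⌊$86,864/4⌋ = $21,716 → take DB $46,632. Book value $46,632.
Year 2: DB = ⌊$46,632 × 200%/4⌋ = $23,316; SL = ⌊$40,232/3⌋ = $13,410 → take DB $23,316. Book value $23,316.
Year 3: DB = ⌊$23,316 × 200%/4⌋ = $11,658; SL = ⌊$16,916/2⌋ = $8,458 → take DB $11,658. Book value $11,658.
Year 4 (final): $11,658 − $6,400 = $5,258. Book value $6,400.

$5,258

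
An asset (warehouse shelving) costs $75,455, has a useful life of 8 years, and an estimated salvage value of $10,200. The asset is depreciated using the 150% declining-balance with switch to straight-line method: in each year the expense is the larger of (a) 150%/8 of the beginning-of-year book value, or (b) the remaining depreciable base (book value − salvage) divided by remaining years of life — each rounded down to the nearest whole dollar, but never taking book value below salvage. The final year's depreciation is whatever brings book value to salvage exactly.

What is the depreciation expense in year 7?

$5,507

Depreciable base = $75,455 − $10,200 = $65,255.
Year 1: DB = ⌊$75,455 × 150%/8⌋ = $14,147; SL = ⌊$65,255/8⌋ = $8,156 → take DB $14,147. Book value $61,308.
Year 2: DB = ⌊$61,308 × 150%/8⌋ = $11,495; SL = ⌊$51,108/7⌋ = $7,301 → take DB $11,495. Book value $49,813.
Year 3: DB = ⌊$49,813 × 150%/8⌋ = $9,339; SL = ⌊$39,613/6⌋ = $6,602 → take DB $9,339. Book value $40,474.
Year 4: DB = ⌊$40,474 × 150%/8⌋ = $7,588; SL = ⌊$30,274/5⌋ = $6,054 → take DB $7,588. Book value $32,886.
Year 5: DB = ⌊$32,886 × 150%/8⌋ = $6,166; SL = ⌊$22,686/4⌋ = $5,671 → take DB $6,166. Book value $26,720.
Year 6: DB = ⌊$26,720 × 150%/8⌋ = $5,010; SL = ⌊$16,520/3⌋ = $5,506 → take SL $5,506. Book value $21,214.
Year 7: DB = ⌊$21,214 × 150%/8⌋ = $3,977; SL = ⌊$11,014/2⌋ = $5,507 → take SL $5,507. Book value $15,707.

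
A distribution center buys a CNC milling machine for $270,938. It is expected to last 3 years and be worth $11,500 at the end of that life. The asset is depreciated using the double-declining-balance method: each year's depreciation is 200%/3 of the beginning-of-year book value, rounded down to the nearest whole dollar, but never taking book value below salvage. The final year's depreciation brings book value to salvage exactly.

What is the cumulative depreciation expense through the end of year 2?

$240,833

Depreciable base = $270,938 − $11,500 = $259,438.
Year 1: ⌊$270,938 × 200%/3⌋ = $180,625. Book value $90,313.
Year 2: ⌊$90,313 × 200%/3⌋ = $60,208. Book value $30,105.
Accumulated through year 2 = $270,938 − $30,105 = $240,833.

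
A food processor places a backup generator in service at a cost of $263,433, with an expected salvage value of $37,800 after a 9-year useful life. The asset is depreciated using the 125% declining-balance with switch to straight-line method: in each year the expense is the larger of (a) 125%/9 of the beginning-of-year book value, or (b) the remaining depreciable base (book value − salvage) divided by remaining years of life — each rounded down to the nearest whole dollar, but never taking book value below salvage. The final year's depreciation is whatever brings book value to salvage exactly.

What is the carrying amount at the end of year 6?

Depreciable base = $263,433 − $37,800 = $225,633.
Year 1: DB = ⌊$263,433 × 125%/9⌋ = $36,587; SL = ⌊$225,633/9⌋ = $25,070 → take DB $36,587. Book value $226,846.
Year 2: DB = ⌊$226,846 × 125%/9⌋ = $31,506; SL = ⌊$189,046/8⌋ = $23,630 → take DB $31,506. Book value $195,340.
Year 3: DB = ⌊$195,340 × 125%/9⌋ = $27,130; SL = ⌊$157,540/7⌋ = $22,505 → take DB $27,130. Book value $168,210.
Year 4: DB = ⌊$168,210 × 125%/9⌋ = $23,362; SL = ⌊$130,410/6⌋ = $21,735 → take DB $23,362. Book value $144,848.
Year 5: DB = ⌊$144,848 × 125%/9⌋ = $20,117; SL = ⌊$107,048/5⌋ = $21,409 → take SL $21,409. Book value $123,439.
Year 6: DB = ⌊$123,439 × 125%/9⌋ = $17,144; SL = ⌊$85,639/4⌋ = $21,409 → take SL $21,409. Book value $102,030.

$102,030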